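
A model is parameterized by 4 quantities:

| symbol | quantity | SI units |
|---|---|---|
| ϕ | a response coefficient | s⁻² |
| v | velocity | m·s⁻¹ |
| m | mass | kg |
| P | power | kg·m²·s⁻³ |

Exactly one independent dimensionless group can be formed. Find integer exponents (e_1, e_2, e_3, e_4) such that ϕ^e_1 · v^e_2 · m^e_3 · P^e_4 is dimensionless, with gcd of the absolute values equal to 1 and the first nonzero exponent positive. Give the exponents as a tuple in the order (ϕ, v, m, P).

M: e_1·(0) + e_2·(0) + e_3·(1) + e_4·(1) = 0
L: e_1·(0) + e_2·(1) + e_3·(0) + e_4·(2) = 0
T: e_1·(-2) + e_2·(-1) + e_3·(0) + e_4·(-3) = 0
Solving this homogeneous linear system for the smallest-integer solution (first nonzero entry positive) gives (1, 4, 2, -2).

(1, 4, 2, -2)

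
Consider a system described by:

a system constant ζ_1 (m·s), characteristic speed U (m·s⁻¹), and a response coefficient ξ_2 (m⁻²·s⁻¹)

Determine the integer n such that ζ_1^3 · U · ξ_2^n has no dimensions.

Balance the L exponent: (-2)·n from ξ_2, plus 3·(1) + (1) = 4 from the rest, must sum to zero.
-2n + 4 = 0, so n = 2.

2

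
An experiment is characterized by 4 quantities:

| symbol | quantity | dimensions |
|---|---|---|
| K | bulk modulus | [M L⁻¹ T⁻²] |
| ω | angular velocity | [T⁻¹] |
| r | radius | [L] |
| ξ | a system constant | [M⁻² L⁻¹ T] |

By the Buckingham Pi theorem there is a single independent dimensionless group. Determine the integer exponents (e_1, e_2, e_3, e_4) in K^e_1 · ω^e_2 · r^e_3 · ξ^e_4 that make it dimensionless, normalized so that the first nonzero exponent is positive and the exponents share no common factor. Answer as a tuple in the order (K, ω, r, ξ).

(2, -3, 3, 1)

M: e_1·(1) + e_2·(0) + e_3·(0) + e_4·(-2) = 0
L: e_1·(-1) + e_2·(0) + e_3·(1) + e_4·(-1) = 0
T: e_1·(-2) + e_2·(-1) + e_3·(0) + e_4·(1) = 0
Solving this homogeneous linear system for the smallest-integer solution (first nonzero entry positive) gives (2, -3, 3, 1).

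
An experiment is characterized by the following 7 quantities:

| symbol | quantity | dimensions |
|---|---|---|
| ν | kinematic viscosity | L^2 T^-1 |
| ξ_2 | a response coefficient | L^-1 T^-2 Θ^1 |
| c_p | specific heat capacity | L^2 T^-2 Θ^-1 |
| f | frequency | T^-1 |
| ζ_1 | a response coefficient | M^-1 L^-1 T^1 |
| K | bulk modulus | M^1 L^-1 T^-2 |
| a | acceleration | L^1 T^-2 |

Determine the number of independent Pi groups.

3

There are 7 variables and 4 base dimensions (M, L, T, Θ).
The dimension matrix has rank 4.
Independent dimensionless groups: 7 − 4 = 3.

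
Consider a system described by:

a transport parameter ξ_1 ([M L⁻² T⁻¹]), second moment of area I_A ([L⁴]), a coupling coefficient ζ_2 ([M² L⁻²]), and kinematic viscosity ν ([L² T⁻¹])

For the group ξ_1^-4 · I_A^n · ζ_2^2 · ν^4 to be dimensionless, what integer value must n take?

Balance the L exponent: (4)·n from I_A, plus −4·(-2) + 2·(-2) + 4·(2) = 12 from the rest, must sum to zero.
4n + 12 = 0, so n = -3.

-3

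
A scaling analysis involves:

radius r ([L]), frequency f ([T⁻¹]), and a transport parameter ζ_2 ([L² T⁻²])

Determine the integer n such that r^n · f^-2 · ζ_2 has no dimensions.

Balance the L exponent: (1)·n from r, plus −2·(0) + (2) = 2 from the rest, must sum to zero.
n + 2 = 0, so n = -2.

-2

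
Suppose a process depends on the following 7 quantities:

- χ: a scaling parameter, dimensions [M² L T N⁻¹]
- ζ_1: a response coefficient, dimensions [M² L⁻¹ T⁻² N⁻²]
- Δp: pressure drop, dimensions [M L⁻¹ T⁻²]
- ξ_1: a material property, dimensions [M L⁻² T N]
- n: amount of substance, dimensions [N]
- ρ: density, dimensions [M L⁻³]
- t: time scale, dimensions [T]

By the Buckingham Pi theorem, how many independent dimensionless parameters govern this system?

3

There are 7 variables and 4 base dimensions (M, L, T, N).
The dimension matrix has rank 4.
Independent dimensionless groups: 7 − 4 = 3.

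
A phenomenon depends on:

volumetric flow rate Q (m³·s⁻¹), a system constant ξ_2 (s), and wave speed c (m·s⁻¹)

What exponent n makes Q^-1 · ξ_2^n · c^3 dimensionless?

Balance the T exponent: (1)·n from ξ_2, plus −(-1) + 3·(-1) = -2 from the rest, must sum to zero.
n − 2 = 0, so n = 2.

2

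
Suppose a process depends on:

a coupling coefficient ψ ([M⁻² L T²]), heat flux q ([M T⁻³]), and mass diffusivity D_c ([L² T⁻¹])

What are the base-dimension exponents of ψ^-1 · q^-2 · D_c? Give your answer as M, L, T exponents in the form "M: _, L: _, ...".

Collect each base-dimension exponent across the product:
  M: −(-2) − 2·(1) + (0) = 0
  L: −(1) − 2·(0) + (2) = 1
  T: −(2) − 2·(-3) + (-1) = 3
So the dimensions are [L T³].

M: 0, L: 1, T: 3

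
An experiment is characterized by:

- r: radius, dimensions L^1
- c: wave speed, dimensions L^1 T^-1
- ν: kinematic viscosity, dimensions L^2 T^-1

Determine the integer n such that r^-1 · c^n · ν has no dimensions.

Balance the L exponent: (1)·n from c, plus −(1) + (2) = 1 from the rest, must sum to zero.
n + 1 = 0, so n = -1.

-1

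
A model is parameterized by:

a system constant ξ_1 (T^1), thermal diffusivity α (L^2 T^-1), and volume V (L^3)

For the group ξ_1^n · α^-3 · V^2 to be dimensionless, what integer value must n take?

-3

Balance the T exponent: (1)·n from ξ_1, plus −3·(-1) + 2·(0) = 3 from the rest, must sum to zero.
n + 3 = 0, so n = -3.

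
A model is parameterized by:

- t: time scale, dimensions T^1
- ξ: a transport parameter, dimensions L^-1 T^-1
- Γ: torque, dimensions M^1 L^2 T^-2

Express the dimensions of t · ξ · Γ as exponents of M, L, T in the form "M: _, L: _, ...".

M: 1, L: 1, T: -2

Collect each base-dimension exponent across the product:
  M: (0) + (0) + (1) = 1
  L: (0) + (-1) + (2) = 1
  T: (1) + (-1) + (-2) = -2
So the dimensions are [M L T⁻²].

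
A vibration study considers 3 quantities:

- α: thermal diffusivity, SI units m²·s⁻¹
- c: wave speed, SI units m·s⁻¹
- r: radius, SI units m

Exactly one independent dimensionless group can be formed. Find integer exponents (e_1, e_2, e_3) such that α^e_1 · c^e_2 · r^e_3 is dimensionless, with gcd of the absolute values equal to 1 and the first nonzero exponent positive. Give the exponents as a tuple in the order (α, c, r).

(1, -1, -1)

L: e_1·(2) + e_2·(1) + e_3·(1) = 0
T: e_1·(-1) + e_2·(-1) + e_3·(0) = 0
Solving this homogeneous linear system for the smallest-integer solution (first nonzero entry positive) gives (1, -1, -1).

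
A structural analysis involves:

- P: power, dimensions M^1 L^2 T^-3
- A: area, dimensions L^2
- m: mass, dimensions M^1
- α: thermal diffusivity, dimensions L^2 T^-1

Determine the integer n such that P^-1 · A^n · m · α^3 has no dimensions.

-2

Balance the L exponent: (2)·n from A, plus −(2) + (0) + 3·(2) = 4 from the rest, must sum to zero.
2n + 4 = 0, so n = -2.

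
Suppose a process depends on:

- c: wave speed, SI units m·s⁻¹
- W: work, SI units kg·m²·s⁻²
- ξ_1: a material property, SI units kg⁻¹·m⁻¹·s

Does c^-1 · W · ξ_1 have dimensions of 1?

Sum the exponent of each base dimension across the product:
  M: −[c]_M + [W]_M + [ξ_1]_M = −(0) + (1) + (-1) = 0
  L: −[c]_L + [W]_L + [ξ_1]_L = −(1) + (2) + (-1) = 0
  T: −[c]_T + [W]_T + [ξ_1]_T = −(-1) + (-2) + (1) = 0
All base exponents vanish — dimensionless.

yes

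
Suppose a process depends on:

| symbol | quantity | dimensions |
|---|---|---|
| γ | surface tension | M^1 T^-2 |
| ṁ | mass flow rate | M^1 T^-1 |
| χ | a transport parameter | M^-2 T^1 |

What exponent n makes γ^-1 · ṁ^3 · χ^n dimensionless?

1

Balance the M exponent: (-2)·n from χ, plus −(1) + 3·(1) = 2 from the rest, must sum to zero.
-2n + 2 = 0, so n = 1.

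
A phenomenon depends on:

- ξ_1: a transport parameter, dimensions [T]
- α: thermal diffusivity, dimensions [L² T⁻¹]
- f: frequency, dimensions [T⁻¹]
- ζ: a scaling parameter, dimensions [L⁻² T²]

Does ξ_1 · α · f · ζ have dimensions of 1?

no

Sum the exponent of each base dimension across the product:
  L: [ξ_1]_L + [α]_L + [f]_L + [ζ]_L = (0) + (2) + (0) + (-2) = 0
  T: [ξ_1]_T + [α]_T + [f]_T + [ζ]_T = (1) + (-1) + (-1) + (2) = 1
Net dimensions [T] ≠ [1] — not dimensionless.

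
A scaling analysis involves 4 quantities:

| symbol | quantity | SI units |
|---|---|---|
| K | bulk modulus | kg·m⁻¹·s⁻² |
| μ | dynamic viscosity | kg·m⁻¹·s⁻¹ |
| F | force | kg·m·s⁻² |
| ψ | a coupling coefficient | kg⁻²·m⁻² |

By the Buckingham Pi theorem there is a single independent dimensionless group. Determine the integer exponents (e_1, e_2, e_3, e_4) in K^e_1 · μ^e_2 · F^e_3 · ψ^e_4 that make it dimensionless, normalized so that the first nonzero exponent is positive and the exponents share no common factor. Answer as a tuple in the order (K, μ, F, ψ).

M: e_1·(1) + e_2·(1) + e_3·(1) + e_4·(-2) = 0
L: e_1·(-1) + e_2·(-1) + e_3·(1) + e_4·(-2) = 0
T: e_1·(-2) + e_2·(-1) + e_3·(-2) + e_4·(0) = 0
Solving this homogeneous linear system for the smallest-integer solution (first nonzero entry positive) gives (4, -4, -2, -1).

(4, -4, -2, -1)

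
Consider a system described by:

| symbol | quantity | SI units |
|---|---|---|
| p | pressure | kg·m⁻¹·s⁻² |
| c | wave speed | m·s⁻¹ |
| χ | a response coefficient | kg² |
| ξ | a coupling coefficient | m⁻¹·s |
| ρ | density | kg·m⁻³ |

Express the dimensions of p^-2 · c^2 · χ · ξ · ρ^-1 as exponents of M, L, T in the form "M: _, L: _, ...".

M: -1, L: 6, T: 3

Collect each base-dimension exponent across the product:
  M: −2·(1) + 2·(0) + (2) + (0) − (1) = -1
  L: −2·(-1) + 2·(1) + (0) + (-1) − (-3) = 6
  T: −2·(-2) + 2·(-1) + (0) + (1) − (0) = 3
So the dimensions are [M⁻¹ L⁶ T³].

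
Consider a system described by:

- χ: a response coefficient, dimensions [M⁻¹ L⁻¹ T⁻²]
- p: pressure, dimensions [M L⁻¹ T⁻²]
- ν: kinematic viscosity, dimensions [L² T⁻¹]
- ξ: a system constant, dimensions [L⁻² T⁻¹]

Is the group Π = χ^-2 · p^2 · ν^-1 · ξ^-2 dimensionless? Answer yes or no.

Sum the exponent of each base dimension across the product:
  M: −2·[χ]_M + 2·[p]_M − [ν]_M − 2·[ξ]_M = −2·(-1) + 2·(1) − (0) − 2·(0) = 4
  L: −2·[χ]_L + 2·[p]_L − [ν]_L − 2·[ξ]_L = −2·(-1) + 2·(-1) − (2) − 2·(-2) = 2
  T: −2·[χ]_T + 2·[p]_T − [ν]_T − 2·[ξ]_T = −2·(-2) + 2·(-2) − (-1) − 2·(-1) = 3
Net dimensions [M⁴ L² T³] ≠ [1] — not dimensionless.

no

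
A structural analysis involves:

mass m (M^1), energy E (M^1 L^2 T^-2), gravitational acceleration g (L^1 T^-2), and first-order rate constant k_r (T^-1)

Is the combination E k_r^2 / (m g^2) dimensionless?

Sum the exponent of each base dimension across the product:
  M: −[m]_M + [E]_M − 2·[g]_M + 2·[k_r]_M = −(1) + (1) − 2·(0) + 2·(0) = 0
  L: −[m]_L + [E]_L − 2·[g]_L + 2·[k_r]_L = −(0) + (2) − 2·(1) + 2·(0) = 0
  T: −[m]_T + [E]_T − 2·[g]_T + 2·[k_r]_T = −(0) + (-2) − 2·(-2) + 2·(-1) = 0
All base exponents vanish — dimensionless.

yes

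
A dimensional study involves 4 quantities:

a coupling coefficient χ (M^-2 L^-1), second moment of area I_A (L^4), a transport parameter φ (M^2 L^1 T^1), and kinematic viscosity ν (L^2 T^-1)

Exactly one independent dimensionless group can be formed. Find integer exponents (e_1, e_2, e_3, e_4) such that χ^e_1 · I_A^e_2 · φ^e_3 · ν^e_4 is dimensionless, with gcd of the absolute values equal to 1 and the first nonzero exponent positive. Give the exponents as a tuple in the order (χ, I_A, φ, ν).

M: e_1·(-2) + e_2·(0) + e_3·(2) + e_4·(0) = 0
L: e_1·(-1) + e_2·(4) + e_3·(1) + e_4·(2) = 0
T: e_1·(0) + e_2·(0) + e_3·(1) + e_4·(-1) = 0
Solving this homogeneous linear system for the smallest-integer solution (first nonzero entry positive) gives (2, -1, 2, 2).

(2, -1, 2, 2)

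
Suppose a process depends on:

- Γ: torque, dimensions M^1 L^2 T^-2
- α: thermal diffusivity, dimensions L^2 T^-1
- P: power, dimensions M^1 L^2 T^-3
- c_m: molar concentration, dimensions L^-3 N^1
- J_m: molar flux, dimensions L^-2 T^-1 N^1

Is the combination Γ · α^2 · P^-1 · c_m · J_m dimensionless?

no

Sum the exponent of each base dimension across the product:
  M: [Γ]_M + 2·[α]_M − [P]_M + [c_m]_M + [J_m]_M = (1) + 2·(0) − (1) + (0) + (0) = 0
  L: [Γ]_L + 2·[α]_L − [P]_L + [c_m]_L + [J_m]_L = (2) + 2·(2) − (2) + (-3) + (-2) = -1
  T: [Γ]_T + 2·[α]_T − [P]_T + [c_m]_T + [J_m]_T = (-2) + 2·(-1) − (-3) + (0) + (-1) = -2
  N: [Γ]_N + 2·[α]_N − [P]_N + [c_m]_N + [J_m]_N = (0) + 2·(0) − (0) + (1) + (1) = 2
Net dimensions [L⁻¹ T⁻² N²] ≠ [1] — not dimensionless.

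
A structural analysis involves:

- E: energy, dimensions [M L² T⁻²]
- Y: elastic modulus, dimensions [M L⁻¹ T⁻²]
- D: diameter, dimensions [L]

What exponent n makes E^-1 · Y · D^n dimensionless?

Balance the L exponent: (1)·n from D, plus −(2) + (-1) = -3 from the rest, must sum to zero.
n − 3 = 0, so n = 3.

3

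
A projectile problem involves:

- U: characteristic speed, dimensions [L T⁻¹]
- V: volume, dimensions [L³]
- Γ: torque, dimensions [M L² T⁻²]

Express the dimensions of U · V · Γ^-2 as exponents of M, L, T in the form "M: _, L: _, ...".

Collect each base-dimension exponent across the product:
  M: (0) + (0) − 2·(1) = -2
  L: (1) + (3) − 2·(2) = 0
  T: (-1) + (0) − 2·(-2) = 3
So the dimensions are [M⁻² T³].

M: -2, L: 0, T: 3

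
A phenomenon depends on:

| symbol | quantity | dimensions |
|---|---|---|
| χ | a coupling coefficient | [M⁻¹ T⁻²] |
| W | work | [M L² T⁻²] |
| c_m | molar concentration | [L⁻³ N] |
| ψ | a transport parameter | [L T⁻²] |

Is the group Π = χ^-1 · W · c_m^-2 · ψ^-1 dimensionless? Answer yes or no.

Sum the exponent of each base dimension across the product:
  M: −[χ]_M + [W]_M − 2·[c_m]_M − [ψ]_M = −(-1) + (1) − 2·(0) − (0) = 2
  L: −[χ]_L + [W]_L − 2·[c_m]_L − [ψ]_L = −(0) + (2) − 2·(-3) − (1) = 7
  T: −[χ]_T + [W]_T − 2·[c_m]_T − [ψ]_T = −(-2) + (-2) − 2·(0) − (-2) = 2
  N: −[χ]_N + [W]_N − 2·[c_m]_N − [ψ]_N = −(0) + (0) − 2·(1) − (0) = -2
Net dimensions [M² L⁷ T² N⁻²] ≠ [1] — not dimensionless.

no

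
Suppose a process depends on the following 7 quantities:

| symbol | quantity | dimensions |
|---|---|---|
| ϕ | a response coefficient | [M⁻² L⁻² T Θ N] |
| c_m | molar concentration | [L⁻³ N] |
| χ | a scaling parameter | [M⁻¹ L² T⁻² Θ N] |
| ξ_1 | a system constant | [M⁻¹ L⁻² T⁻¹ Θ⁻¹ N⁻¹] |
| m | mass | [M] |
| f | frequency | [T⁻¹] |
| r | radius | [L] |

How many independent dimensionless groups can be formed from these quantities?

2

There are 7 variables and 5 base dimensions (M, L, T, Θ, N).
The dimension matrix has rank 5.
Independent dimensionless groups: 7 − 5 = 2.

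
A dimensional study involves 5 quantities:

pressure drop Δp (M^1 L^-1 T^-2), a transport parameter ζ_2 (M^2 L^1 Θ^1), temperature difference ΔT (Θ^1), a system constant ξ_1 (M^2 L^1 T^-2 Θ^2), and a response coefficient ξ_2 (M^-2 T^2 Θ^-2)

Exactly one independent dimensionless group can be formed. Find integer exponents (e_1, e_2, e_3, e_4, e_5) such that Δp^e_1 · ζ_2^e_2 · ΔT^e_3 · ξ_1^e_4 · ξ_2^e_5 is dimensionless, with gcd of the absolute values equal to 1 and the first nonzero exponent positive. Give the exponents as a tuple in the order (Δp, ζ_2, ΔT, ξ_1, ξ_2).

M: e_1·(1) + e_2·(2) + e_3·(0) + e_4·(2) + e_5·(-2) = 0
L: e_1·(-1) + e_2·(1) + e_3·(0) + e_4·(1) + e_5·(0) = 0
T: e_1·(-2) + e_2·(0) + e_3·(0) + e_4·(-2) + e_5·(2) = 0
Θ: e_1·(0) + e_2·(1) + e_3·(1) + e_4·(2) + e_5·(-2) = 0
Solving this homogeneous linear system for the smallest-integer solution (first nonzero entry positive) gives (2, 1, 3, 1, 3).

(2, 1, 3, 1, 3)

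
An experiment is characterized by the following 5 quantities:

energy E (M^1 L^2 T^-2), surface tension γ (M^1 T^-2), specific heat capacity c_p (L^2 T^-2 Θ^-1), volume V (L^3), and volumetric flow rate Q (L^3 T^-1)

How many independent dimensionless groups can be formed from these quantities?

There are 5 variables and 4 base dimensions (M, L, T, Θ).
The dimension matrix has rank 4.
Independent dimensionless groups: 5 − 4 = 1.

1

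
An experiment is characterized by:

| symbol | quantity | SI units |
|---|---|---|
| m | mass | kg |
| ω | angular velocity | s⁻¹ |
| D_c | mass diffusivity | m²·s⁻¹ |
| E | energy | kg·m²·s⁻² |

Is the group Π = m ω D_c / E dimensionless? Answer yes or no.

yes

Sum the exponent of each base dimension across the product:
  M: [m]_M + [ω]_M + [D_c]_M − [E]_M = (1) + (0) + (0) − (1) = 0
  L: [m]_L + [ω]_L + [D_c]_L − [E]_L = (0) + (0) + (2) − (2) = 0
  T: [m]_T + [ω]_T + [D_c]_T − [E]_T = (0) + (-1) + (-1) − (-2) = 0
All base exponents vanish — dimensionless.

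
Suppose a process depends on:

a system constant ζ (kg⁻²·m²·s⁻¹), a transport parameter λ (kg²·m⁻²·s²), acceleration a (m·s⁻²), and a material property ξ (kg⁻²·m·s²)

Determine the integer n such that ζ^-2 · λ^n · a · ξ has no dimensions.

Balance the M exponent: (2)·n from λ, plus −2·(-2) + (0) + (-2) = 2 from the rest, must sum to zero.
2n + 2 = 0, so n = -1.

-1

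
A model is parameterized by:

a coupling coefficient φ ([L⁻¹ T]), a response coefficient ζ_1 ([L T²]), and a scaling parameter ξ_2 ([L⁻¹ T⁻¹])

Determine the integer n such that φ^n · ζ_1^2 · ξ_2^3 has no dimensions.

Balance the L exponent: (-1)·n from φ, plus 2·(1) + 3·(-1) = -1 from the rest, must sum to zero.
−n − 1 = 0, so n = -1.

-1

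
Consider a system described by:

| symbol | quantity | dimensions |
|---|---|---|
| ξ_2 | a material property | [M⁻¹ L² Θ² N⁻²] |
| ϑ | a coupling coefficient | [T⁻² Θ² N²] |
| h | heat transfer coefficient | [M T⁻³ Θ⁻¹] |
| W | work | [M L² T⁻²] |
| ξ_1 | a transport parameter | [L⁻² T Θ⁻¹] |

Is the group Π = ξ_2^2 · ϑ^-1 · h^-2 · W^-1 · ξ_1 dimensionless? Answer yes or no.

Sum the exponent of each base dimension across the product:
  M: 2·[ξ_2]_M − [ϑ]_M − 2·[h]_M − [W]_M + [ξ_1]_M = 2·(-1) − (0) − 2·(1) − (1) + (0) = -5
  L: 2·[ξ_2]_L − [ϑ]_L − 2·[h]_L − [W]_L + [ξ_1]_L = 2·(2) − (0) − 2·(0) − (2) + (-2) = 0
  T: 2·[ξ_2]_T − [ϑ]_T − 2·[h]_T − [W]_T + [ξ_1]_T = 2·(0) − (-2) − 2·(-3) − (-2) + (1) = 11
  Θ: 2·[ξ_2]_Θ − [ϑ]_Θ − 2·[h]_Θ − [W]_Θ + [ξ_1]_Θ = 2·(2) − (2) − 2·(-1) − (0) + (-1) = 3
  N: 2·[ξ_2]_N − [ϑ]_N − 2·[h]_N − [W]_N + [ξ_1]_N = 2·(-2) − (2) − 2·(0) − (0) + (0) = -6
Net dimensions [M⁻⁵ T¹¹ Θ³ N⁻⁶] ≠ [1] — not dimensionless.

no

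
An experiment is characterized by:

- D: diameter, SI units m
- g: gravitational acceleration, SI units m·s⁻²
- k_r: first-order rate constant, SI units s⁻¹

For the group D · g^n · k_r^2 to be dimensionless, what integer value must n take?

Balance the L exponent: (1)·n from g, plus (1) + 2·(0) = 1 from the rest, must sum to zero.
n + 1 = 0, so n = -1.

-1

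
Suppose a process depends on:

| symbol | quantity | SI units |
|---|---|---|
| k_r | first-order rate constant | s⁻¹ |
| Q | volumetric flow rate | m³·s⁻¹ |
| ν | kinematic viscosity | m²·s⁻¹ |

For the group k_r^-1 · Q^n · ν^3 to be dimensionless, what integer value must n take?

-2

Balance the L exponent: (3)·n from Q, plus −(0) + 3·(2) = 6 from the rest, must sum to zero.
3n + 6 = 0, so n = -2.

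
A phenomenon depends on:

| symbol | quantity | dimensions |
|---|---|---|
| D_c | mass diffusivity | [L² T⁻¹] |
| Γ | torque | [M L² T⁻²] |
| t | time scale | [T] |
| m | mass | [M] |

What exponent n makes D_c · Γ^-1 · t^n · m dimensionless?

Balance the T exponent: (1)·n from t, plus (-1) − (-2) + (0) = 1 from the rest, must sum to zero.
n + 1 = 0, so n = -1.

-1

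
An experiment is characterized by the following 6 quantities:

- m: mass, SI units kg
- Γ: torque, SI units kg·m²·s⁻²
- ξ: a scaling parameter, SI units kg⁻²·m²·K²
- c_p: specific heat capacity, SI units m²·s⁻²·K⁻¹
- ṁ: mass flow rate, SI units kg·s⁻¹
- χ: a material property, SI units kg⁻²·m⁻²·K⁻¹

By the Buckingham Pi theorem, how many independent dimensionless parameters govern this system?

There are 6 variables and 4 base dimensions (M, L, T, Θ).
The dimension matrix has rank 4.
Independent dimensionless groups: 6 − 4 = 2.

2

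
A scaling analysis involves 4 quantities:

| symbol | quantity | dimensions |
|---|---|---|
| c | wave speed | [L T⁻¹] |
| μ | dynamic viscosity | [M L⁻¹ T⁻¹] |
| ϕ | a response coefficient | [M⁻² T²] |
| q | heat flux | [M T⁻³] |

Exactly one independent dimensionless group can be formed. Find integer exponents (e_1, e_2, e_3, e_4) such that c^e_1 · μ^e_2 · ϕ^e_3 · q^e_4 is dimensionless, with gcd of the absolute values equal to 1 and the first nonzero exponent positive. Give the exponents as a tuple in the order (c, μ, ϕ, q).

M: e_1·(0) + e_2·(1) + e_3·(-2) + e_4·(1) = 0
L: e_1·(1) + e_2·(-1) + e_3·(0) + e_4·(0) = 0
T: e_1·(-1) + e_2·(-1) + e_3·(2) + e_4·(-3) = 0
Solving this homogeneous linear system for the smallest-integer solution (first nonzero entry positive) gives (4, 4, 1, -2).

(4, 4, 1, -2)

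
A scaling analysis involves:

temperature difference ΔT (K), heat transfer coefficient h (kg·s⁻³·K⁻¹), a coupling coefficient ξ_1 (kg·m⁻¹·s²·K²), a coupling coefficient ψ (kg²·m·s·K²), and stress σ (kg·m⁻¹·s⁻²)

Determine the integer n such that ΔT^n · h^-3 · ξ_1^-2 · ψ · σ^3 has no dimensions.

Balance the Θ exponent: (1)·n from ΔT, plus −3·(-1) − 2·(2) + (2) + 3·(0) = 1 from the rest, must sum to zero.
n + 1 = 0, so n = -1.

-1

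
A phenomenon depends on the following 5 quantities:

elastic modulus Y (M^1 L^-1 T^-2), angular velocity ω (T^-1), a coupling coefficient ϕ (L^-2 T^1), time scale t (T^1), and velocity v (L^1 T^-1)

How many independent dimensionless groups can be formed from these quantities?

There are 5 variables and 3 base dimensions (M, L, T).
The dimension matrix has rank 3.
Independent dimensionless groups: 5 − 3 = 2.

2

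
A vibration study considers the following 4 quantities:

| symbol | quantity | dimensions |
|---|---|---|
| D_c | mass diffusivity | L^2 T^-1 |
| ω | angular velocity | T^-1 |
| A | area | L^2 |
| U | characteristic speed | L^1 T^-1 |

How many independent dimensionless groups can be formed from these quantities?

There are 4 variables and 2 base dimensions (L, T).
The dimension matrix has rank 2.
Independent dimensionless groups: 4 − 2 = 2.

2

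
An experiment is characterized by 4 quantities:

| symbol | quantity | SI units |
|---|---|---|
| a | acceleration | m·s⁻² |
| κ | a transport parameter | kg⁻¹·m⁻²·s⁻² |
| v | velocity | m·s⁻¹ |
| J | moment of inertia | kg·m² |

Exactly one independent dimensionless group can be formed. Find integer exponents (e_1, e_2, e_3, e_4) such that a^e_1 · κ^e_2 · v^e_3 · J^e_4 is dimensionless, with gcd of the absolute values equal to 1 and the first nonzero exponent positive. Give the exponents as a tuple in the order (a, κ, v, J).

(2, -1, -2, -1)

M: e_1·(0) + e_2·(-1) + e_3·(0) + e_4·(1) = 0
L: e_1·(1) + e_2·(-2) + e_3·(1) + e_4·(2) = 0
T: e_1·(-2) + e_2·(-2) + e_3·(-1) + e_4·(0) = 0
Solving this homogeneous linear system for the smallest-integer solution (first nonzero entry positive) gives (2, -1, -2, -1).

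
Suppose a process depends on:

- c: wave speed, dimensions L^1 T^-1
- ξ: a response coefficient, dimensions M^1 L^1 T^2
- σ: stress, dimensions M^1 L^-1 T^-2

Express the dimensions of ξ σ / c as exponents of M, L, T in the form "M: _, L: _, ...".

M: 2, L: -1, T: 1

Collect each base-dimension exponent across the product:
  M: −(0) + (1) + (1) = 2
  L: −(1) + (1) + (-1) = -1
  T: −(-1) + (2) + (-2) = 1
So the dimensions are [M² L⁻¹ T].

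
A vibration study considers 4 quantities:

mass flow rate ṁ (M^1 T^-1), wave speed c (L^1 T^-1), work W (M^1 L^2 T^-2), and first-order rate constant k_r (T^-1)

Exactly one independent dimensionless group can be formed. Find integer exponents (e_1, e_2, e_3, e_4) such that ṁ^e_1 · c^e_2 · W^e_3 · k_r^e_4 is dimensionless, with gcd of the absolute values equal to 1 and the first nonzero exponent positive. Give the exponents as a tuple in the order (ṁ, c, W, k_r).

(1, 2, -1, -1)

M: e_1·(1) + e_2·(0) + e_3·(1) + e_4·(0) = 0
L: e_1·(0) + e_2·(1) + e_3·(2) + e_4·(0) = 0
T: e_1·(-1) + e_2·(-1) + e_3·(-2) + e_4·(-1) = 0
Solving this homogeneous linear system for the smallest-integer solution (first nonzero entry positive) gives (1, 2, -1, -1).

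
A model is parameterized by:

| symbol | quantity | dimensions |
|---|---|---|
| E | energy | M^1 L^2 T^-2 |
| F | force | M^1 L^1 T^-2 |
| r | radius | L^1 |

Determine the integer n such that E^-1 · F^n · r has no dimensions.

1

Balance the M exponent: (1)·n from F, plus −(1) + (0) = -1 from the rest, must sum to zero.
n − 1 = 0, so n = 1.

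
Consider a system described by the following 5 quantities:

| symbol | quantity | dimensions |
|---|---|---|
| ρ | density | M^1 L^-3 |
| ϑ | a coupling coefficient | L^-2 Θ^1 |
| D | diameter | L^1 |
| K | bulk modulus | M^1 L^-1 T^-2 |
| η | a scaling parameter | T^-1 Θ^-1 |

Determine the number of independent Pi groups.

There are 5 variables and 4 base dimensions (M, L, T, Θ).
The dimension matrix has rank 4.
Independent dimensionless groups: 5 − 4 = 1.

1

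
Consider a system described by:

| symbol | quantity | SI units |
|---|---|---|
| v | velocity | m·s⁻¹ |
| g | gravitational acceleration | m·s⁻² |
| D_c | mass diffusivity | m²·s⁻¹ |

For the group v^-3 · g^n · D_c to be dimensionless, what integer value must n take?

Balance the L exponent: (1)·n from g, plus −3·(1) + (2) = -1 from the rest, must sum to zero.
n − 1 = 0, so n = 1.

1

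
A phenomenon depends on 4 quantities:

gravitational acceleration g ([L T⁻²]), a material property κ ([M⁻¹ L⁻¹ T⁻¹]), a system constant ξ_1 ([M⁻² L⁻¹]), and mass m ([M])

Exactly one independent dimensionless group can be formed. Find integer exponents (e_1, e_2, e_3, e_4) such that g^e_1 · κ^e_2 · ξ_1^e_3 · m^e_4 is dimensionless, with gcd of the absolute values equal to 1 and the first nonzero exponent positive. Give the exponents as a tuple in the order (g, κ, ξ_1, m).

M: e_1·(0) + e_2·(-1) + e_3·(-2) + e_4·(1) = 0
L: e_1·(1) + e_2·(-1) + e_3·(-1) + e_4·(0) = 0
T: e_1·(-2) + e_2·(-1) + e_3·(0) + e_4·(0) = 0
Solving this homogeneous linear system for the smallest-integer solution (first nonzero entry positive) gives (1, -2, 3, 4).

(1, -2, 3, 4)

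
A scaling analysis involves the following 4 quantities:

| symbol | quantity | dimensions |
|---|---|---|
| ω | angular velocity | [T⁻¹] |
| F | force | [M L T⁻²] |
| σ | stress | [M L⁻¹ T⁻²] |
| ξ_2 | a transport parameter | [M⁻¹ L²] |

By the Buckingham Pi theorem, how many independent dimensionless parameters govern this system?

There are 4 variables and 3 base dimensions (M, L, T).
The dimension matrix has rank 3.
Independent dimensionless groups: 4 − 3 = 1.

1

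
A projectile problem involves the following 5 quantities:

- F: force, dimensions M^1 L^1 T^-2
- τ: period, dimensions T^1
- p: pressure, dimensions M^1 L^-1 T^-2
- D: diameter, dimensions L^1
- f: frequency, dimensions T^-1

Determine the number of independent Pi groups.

There are 5 variables and 3 base dimensions (M, L, T).
The dimension matrix has rank 3.
Independent dimensionless groups: 5 − 3 = 2.

2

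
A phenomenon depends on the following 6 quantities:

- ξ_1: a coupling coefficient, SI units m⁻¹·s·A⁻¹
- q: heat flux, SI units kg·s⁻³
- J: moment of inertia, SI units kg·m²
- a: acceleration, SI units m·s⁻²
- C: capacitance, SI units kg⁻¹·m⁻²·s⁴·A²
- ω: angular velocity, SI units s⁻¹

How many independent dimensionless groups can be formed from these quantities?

There are 6 variables and 4 base dimensions (M, L, T, I).
The dimension matrix has rank 4.
Independent dimensionless groups: 6 − 4 = 2.

2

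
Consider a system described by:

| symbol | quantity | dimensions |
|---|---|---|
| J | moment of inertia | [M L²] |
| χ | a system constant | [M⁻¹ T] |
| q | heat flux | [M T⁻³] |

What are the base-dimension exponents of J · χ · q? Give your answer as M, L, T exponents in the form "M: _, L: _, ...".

Collect each base-dimension exponent across the product:
  M: (1) + (-1) + (1) = 1
  L: (2) + (0) + (0) = 2
  T: (0) + (1) + (-3) = -2
So the dimensions are [M L² T⁻²].

M: 1, L: 2, T: -2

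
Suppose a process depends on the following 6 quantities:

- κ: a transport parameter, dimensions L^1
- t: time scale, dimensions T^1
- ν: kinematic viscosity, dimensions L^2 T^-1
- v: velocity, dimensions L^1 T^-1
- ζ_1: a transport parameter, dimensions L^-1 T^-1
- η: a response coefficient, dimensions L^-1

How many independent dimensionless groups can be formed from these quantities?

4

There are 6 variables and 2 base dimensions (L, T).
The dimension matrix has rank 2.
Independent dimensionless groups: 6 − 2 = 4.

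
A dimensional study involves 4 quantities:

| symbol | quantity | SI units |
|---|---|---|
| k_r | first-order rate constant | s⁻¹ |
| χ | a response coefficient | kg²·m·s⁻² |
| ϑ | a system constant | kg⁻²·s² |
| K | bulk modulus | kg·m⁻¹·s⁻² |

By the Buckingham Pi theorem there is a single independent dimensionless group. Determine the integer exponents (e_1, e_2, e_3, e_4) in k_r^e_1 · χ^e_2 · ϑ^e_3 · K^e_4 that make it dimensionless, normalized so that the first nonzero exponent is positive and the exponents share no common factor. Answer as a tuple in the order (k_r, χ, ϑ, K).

(2, -2, -3, -2)

M: e_1·(0) + e_2·(2) + e_3·(-2) + e_4·(1) = 0
L: e_1·(0) + e_2·(1) + e_3·(0) + e_4·(-1) = 0
T: e_1·(-1) + e_2·(-2) + e_3·(2) + e_4·(-2) = 0
Solving this homogeneous linear system for the smallest-integer solution (first nonzero entry positive) gives (2, -2, -3, -2).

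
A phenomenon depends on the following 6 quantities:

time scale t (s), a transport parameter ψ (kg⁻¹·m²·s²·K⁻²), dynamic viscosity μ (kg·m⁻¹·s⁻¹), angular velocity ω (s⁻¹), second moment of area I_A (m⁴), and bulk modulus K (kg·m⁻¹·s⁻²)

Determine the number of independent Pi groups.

There are 6 variables and 4 base dimensions (M, L, T, Θ).
The dimension matrix has rank 4.
Independent dimensionless groups: 6 − 4 = 2.

2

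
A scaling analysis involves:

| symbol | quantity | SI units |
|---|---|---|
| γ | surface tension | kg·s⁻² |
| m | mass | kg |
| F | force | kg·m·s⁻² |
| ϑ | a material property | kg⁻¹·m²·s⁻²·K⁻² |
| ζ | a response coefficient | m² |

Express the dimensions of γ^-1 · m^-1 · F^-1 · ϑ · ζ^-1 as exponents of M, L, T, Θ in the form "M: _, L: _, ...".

Collect each base-dimension exponent across the product:
  M: −(1) − (1) − (1) + (-1) − (0) = -4
  L: −(0) − (0) − (1) + (2) − (2) = -1
  T: −(-2) − (0) − (-2) + (-2) − (0) = 2
  Θ: −(0) − (0) − (0) + (-2) − (0) = -2
So the dimensions are [M⁻⁴ L⁻¹ T² Θ⁻²].

M: -4, L: -1, T: 2, Θ: -2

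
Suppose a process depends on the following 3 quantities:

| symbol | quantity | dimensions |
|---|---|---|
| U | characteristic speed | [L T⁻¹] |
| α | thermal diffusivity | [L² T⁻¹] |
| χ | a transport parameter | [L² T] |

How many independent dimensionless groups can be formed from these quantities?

1

There are 3 variables and 2 base dimensions (L, T).
The dimension matrix has rank 2.
Independent dimensionless groups: 3 − 2 = 1.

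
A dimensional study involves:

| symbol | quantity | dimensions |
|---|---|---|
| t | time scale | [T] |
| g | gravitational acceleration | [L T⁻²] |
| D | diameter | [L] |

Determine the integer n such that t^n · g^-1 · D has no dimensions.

-2

Balance the T exponent: (1)·n from t, plus −(-2) + (0) = 2 from the rest, must sum to zero.
n + 2 = 0, so n = -2.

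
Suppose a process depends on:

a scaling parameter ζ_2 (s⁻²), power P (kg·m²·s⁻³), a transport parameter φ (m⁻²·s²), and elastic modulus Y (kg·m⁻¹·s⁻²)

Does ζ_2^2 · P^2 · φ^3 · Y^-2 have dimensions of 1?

Sum the exponent of each base dimension across the product:
  M: 2·[ζ_2]_M + 2·[P]_M + 3·[φ]_M − 2·[Y]_M = 2·(0) + 2·(1) + 3·(0) − 2·(1) = 0
  L: 2·[ζ_2]_L + 2·[P]_L + 3·[φ]_L − 2·[Y]_L = 2·(0) + 2·(2) + 3·(-2) − 2·(-1) = 0
  T: 2·[ζ_2]_T + 2·[P]_T + 3·[φ]_T − 2·[Y]_T = 2·(-2) + 2·(-3) + 3·(2) − 2·(-2) = 0
All base exponents vanish — dimensionless.

yes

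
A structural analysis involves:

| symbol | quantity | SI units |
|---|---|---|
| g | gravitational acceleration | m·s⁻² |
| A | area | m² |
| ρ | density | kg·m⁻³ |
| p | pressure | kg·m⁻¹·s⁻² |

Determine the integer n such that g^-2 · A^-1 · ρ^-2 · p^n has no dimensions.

Balance the M exponent: (1)·n from p, plus −2·(0) − (0) − 2·(1) = -2 from the rest, must sum to zero.
n − 2 = 0, so n = 2.

2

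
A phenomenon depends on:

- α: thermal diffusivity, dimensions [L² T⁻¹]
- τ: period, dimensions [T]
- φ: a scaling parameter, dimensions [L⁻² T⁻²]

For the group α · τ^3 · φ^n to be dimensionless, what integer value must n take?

1

Balance the L exponent: (-2)·n from φ, plus (2) + 3·(0) = 2 from the rest, must sum to zero.
-2n + 2 = 0, so n = 1.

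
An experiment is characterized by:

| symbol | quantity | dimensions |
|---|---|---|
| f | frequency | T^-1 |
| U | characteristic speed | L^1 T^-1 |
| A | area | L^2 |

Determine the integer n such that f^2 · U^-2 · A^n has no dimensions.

1

Balance the L exponent: (2)·n from A, plus 2·(0) − 2·(1) = -2 from the rest, must sum to zero.
2n − 2 = 0, so n = 1.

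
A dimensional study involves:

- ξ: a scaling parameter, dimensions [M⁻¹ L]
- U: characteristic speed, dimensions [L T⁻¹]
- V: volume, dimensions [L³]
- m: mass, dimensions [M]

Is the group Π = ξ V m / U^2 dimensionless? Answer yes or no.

no

Sum the exponent of each base dimension across the product:
  M: [ξ]_M − 2·[U]_M + [V]_M + [m]_M = (-1) − 2·(0) + (0) + (1) = 0
  L: [ξ]_L − 2·[U]_L + [V]_L + [m]_L = (1) − 2·(1) + (3) + (0) = 2
  T: [ξ]_T − 2·[U]_T + [V]_T + [m]_T = (0) − 2·(-1) + (0) + (0) = 2
Net dimensions [L² T²] ≠ [1] — not dimensionless.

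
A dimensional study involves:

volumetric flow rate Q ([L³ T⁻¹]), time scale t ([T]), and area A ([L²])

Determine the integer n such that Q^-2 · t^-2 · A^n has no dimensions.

3

Balance the L exponent: (2)·n from A, plus −2·(3) − 2·(0) = -6 from the rest, must sum to zero.
2n − 6 = 0, so n = 3.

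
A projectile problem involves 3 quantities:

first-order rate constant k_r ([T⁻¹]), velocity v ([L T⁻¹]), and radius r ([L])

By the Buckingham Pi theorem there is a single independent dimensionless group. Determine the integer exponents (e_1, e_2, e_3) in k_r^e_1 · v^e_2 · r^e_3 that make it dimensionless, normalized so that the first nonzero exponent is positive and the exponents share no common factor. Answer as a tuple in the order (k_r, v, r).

L: e_1·(0) + e_2·(1) + e_3·(1) = 0
T: e_1·(-1) + e_2·(-1) + e_3·(0) = 0
Solving this homogeneous linear system for the smallest-integer solution (first nonzero entry positive) gives (1, -1, 1).

(1, -1, 1)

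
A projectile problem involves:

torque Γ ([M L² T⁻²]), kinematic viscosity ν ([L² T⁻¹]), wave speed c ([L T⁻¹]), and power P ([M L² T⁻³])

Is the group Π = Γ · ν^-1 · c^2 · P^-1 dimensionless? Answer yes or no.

Sum the exponent of each base dimension across the product:
  M: [Γ]_M − [ν]_M + 2·[c]_M − [P]_M = (1) − (0) + 2·(0) − (1) = 0
  L: [Γ]_L − [ν]_L + 2·[c]_L − [P]_L = (2) − (2) + 2·(1) − (2) = 0
  T: [Γ]_T − [ν]_T + 2·[c]_T − [P]_T = (-2) − (-1) + 2·(-1) − (-3) = 0
All base exponents vanish — dimensionless.

yes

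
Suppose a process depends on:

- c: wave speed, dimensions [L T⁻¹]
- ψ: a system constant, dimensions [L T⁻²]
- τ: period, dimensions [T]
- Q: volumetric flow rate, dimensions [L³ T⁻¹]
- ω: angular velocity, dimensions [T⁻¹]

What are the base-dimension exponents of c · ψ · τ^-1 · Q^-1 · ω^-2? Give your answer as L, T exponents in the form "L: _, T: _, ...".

Collect each base-dimension exponent across the product:
  L: (1) + (1) − (0) − (3) − 2·(0) = -1
  T: (-1) + (-2) − (1) − (-1) − 2·(-1) = -1
So the dimensions are [L⁻¹ T⁻¹].

L: -1, T: -1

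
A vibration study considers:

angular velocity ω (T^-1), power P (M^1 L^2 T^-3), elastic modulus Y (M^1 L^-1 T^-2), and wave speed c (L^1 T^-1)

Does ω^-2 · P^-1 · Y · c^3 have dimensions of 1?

yes

Sum the exponent of each base dimension across the product:
  M: −2·[ω]_M − [P]_M + [Y]_M + 3·[c]_M = −2·(0) − (1) + (1) + 3·(0) = 0
  L: −2·[ω]_L − [P]_L + [Y]_L + 3·[c]_L = −2·(0) − (2) + (-1) + 3·(1) = 0
  T: −2·[ω]_T − [P]_T + [Y]_T + 3·[c]_T = −2·(-1) − (-3) + (-2) + 3·(-1) = 0
All base exponents vanish — dimensionless.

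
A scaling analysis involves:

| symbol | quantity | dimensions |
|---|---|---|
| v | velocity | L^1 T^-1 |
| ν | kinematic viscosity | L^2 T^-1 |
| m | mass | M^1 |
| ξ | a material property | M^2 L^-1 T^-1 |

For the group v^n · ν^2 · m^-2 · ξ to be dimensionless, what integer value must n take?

Balance the L exponent: (1)·n from v, plus 2·(2) − 2·(0) + (-1) = 3 from the rest, must sum to zero.
n + 3 = 0, so n = -3.

-3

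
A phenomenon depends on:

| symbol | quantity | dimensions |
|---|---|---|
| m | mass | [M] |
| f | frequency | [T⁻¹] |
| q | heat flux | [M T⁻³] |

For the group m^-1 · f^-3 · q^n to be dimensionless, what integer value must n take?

Balance the M exponent: (1)·n from q, plus −(1) − 3·(0) = -1 from the rest, must sum to zero.
n − 1 = 0, so n = 1.

1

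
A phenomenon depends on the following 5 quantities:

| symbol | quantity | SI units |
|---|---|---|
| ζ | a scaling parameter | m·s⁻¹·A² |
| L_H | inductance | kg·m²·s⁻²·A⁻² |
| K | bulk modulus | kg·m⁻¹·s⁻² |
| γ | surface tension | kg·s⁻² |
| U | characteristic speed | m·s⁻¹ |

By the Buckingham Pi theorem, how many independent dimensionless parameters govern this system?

There are 5 variables and 4 base dimensions (M, L, T, I).
The dimension matrix has rank 4.
Independent dimensionless groups: 5 − 4 = 1.

1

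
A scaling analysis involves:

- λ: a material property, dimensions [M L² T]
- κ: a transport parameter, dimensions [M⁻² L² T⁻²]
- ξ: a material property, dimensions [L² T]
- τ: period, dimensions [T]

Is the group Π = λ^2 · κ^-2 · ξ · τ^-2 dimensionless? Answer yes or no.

no

Sum the exponent of each base dimension across the product:
  M: 2·[λ]_M − 2·[κ]_M + [ξ]_M − 2·[τ]_M = 2·(1) − 2·(-2) + (0) − 2·(0) = 6
  L: 2·[λ]_L − 2·[κ]_L + [ξ]_L − 2·[τ]_L = 2·(2) − 2·(2) + (2) − 2·(0) = 2
  T: 2·[λ]_T − 2·[κ]_T + [ξ]_T − 2·[τ]_T = 2·(1) − 2·(-2) + (1) − 2·(1) = 5
Net dimensions [M⁶ L² T⁵] ≠ [1] — not dimensionless.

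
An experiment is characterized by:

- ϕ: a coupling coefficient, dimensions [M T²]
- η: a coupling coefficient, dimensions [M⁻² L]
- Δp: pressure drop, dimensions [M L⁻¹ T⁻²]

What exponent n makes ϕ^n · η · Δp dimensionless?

Balance the M exponent: (1)·n from ϕ, plus (-2) + (1) = -1 from the rest, must sum to zero.
n − 1 = 0, so n = 1.

1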